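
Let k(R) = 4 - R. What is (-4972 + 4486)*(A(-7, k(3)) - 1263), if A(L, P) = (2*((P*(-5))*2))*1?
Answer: 623538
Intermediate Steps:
A(L, P) = -20*P (A(L, P) = (2*(-5*P*2))*1 = (2*(-10*P))*1 = -20*P*1 = -20*P)
(-4972 + 4486)*(A(-7, k(3)) - 1263) = (-4972 + 4486)*(-20*(4 - 1*3) - 1263) = -486*(-20*(4 - 3) - 1263) = -486*(-20*1 - 1263) = -486*(-20 - 1263) = -486*(-1283) = 623538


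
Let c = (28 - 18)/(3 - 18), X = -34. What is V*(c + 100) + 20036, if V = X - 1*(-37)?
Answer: 20334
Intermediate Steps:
c = -2/3 (c = 10/(-15) = 10*(-1/15) = -2/3 ≈ -0.66667)
V = 3 (V = -34 - 1*(-37) = -34 + 37 = 3)
V*(c + 100) + 20036 = 3*(-2/3 + 100) + 20036 = 3*(298/3) + 20036 = 298 + 20036 = 20334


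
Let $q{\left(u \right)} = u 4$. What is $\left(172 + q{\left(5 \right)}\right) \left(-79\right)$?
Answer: $-15168$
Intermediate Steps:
$q{\left(u \right)} = 4 u$
$\left(172 + q{\left(5 \right)}\right) \left(-79\right) = \left(172 + 4 \cdot 5\right) \left(-79\right) = \left(172 + 20\right) \left(-79\right) = 192 \left(-79\right) = -15168$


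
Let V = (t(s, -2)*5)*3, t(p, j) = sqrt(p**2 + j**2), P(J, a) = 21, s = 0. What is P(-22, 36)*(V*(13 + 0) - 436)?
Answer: -966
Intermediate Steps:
t(p, j) = sqrt(j**2 + p**2)
V = 30 (V = (sqrt((-2)**2 + 0**2)*5)*3 = (sqrt(4 + 0)*5)*3 = (sqrt(4)*5)*3 = (2*5)*3 = 10*3 = 30)
P(-22, 36)*(V*(13 + 0) - 436) = 21*(30*(13 + 0) - 436) = 21*(30*13 - 436) = 21*(390 - 436) = 21*(-46) = -966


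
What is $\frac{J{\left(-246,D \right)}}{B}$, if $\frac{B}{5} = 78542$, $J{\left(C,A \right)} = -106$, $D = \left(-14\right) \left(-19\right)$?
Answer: $- \frac{53}{196355} \approx -0.00026992$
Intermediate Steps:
$D = 266$
$B = 392710$ ($B = 5 \cdot 78542 = 392710$)
$\frac{J{\left(-246,D \right)}}{B} = - \frac{106}{392710} = \left(-106\right) \frac{1}{392710} = - \frac{53}{196355}$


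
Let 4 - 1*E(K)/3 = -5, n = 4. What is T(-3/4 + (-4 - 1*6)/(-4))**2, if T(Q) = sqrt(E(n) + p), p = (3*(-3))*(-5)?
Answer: 72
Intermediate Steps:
E(K) = 27 (E(K) = 12 - 3*(-5) = 12 + 15 = 27)
p = 45 (p = -9*(-5) = 45)
T(Q) = 6*sqrt(2) (T(Q) = sqrt(27 + 45) = sqrt(72) = 6*sqrt(2))
T(-3/4 + (-4 - 1*6)/(-4))**2 = (6*sqrt(2))**2 = 72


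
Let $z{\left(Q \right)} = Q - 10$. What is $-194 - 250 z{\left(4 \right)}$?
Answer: $1306$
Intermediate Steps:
$z{\left(Q \right)} = -10 + Q$
$-194 - 250 z{\left(4 \right)} = -194 - 250 \left(-10 + 4\right) = -194 - -1500 = -194 + 1500 = 1306$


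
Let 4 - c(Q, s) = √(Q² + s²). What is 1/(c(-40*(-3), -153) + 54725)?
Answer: 6081/332802848 + √4201/998408544 ≈ 1.8337e-5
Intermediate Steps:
c(Q, s) = 4 - √(Q² + s²)
1/(c(-40*(-3), -153) + 54725) = 1/((4 - √((-40*(-3))² + (-153)²)) + 54725) = 1/((4 - √(120² + 23409)) + 54725) = 1/((4 - √(14400 + 23409)) + 54725) = 1/((4 - √37809) + 54725) = 1/((4 - 3*√4201) + 54725) = 1/(54729 - 3*√4201)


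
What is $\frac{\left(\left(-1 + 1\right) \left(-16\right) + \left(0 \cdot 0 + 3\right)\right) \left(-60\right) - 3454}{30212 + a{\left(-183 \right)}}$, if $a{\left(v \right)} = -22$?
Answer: $- \frac{1817}{15095} \approx -0.12037$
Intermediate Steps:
$\frac{\left(\left(-1 + 1\right) \left(-16\right) + \left(0 \cdot 0 + 3\right)\right) \left(-60\right) - 3454}{30212 + a{\left(-183 \right)}} = \frac{\left(\left(-1 + 1\right) \left(-16\right) + \left(0 \cdot 0 + 3\right)\right) \left(-60\right) - 3454}{30212 - 22} = \frac{\left(0 \left(-16\right) + \left(0 + 3\right)\right) \left(-60\right) - 3454}{30190} = \left(\left(0 + 3\right) \left(-60\right) - 3454\right) \frac{1}{30190} = \left(3 \left(-60\right) - 3454\right) \frac{1}{30190} = \left(-180 - 3454\right) \frac{1}{30190} = \left(-3634\right) \frac{1}{30190} = - \frac{1817}{15095}$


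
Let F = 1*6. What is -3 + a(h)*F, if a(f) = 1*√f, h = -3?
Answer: -3 + 6*I*√3 ≈ -3.0 + 10.392*I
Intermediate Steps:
a(f) = √f
F = 6
-3 + a(h)*F = -3 + √(-3)*6 = -3 + (I*√3)*6 = -3 + 6*I*√3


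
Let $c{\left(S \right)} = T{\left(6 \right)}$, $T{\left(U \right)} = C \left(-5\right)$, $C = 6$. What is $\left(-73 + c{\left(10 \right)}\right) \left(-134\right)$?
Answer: $13802$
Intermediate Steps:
$T{\left(U \right)} = -30$ ($T{\left(U \right)} = 6 \left(-5\right) = -30$)
$c{\left(S \right)} = -30$
$\left(-73 + c{\left(10 \right)}\right) \left(-134\right) = \left(-73 - 30\right) \left(-134\right) = \left(-103\right) \left(-134\right) = 13802$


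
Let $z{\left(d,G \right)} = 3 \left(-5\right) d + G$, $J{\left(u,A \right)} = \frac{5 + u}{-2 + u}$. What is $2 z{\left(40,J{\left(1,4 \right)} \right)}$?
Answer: $-1212$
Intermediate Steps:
$J{\left(u,A \right)} = \frac{5 + u}{-2 + u}$
$z{\left(d,G \right)} = G - 15 d$ ($z{\left(d,G \right)} = - 15 d + G = G - 15 d$)
$2 z{\left(40,J{\left(1,4 \right)} \right)} = 2 \left(\frac{5 + 1}{-2 + 1} - 600\right) = 2 \left(\frac{1}{-1} \cdot 6 - 600\right) = 2 \left(\left(-1\right) 6 - 600\right) = 2 \left(-6 - 600\right) = 2 \left(-606\right) = -1212$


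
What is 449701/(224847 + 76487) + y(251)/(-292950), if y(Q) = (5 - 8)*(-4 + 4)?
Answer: 449701/301334 ≈ 1.4924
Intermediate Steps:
y(Q) = 0 (y(Q) = -3*0 = 0)
449701/(224847 + 76487) + y(251)/(-292950) = 449701/(224847 + 76487) + 0/(-292950) = 449701/301334 + 0*(-1/292950) = 449701*(1/301334) + 0 = 449701/301334 + 0 = 449701/301334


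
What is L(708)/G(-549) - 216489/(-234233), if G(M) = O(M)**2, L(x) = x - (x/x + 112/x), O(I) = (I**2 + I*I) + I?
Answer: 227843797615013440/246518465761443429 ≈ 0.92425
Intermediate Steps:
O(I) = I + 2*I**2 (O(I) = (I**2 + I**2) + I = 2*I**2 + I = I + 2*I**2)
L(x) = -1 + x - 112/x (L(x) = x - (1 + 112/x) = x + (-1 - 112/x) = -1 + x - 112/x)
G(M) = M**2*(1 + 2*M)**2 (G(M) = (M*(1 + 2*M))**2 = M**2*(1 + 2*M)**2)
L(708)/G(-549) - 216489/(-234233) = (-1 + 708 - 112/708)/(((-549)**2*(1 + 2*(-549))**2)) - 216489/(-234233) = (-1 + 708 - 112*1/708)/((301401*(1 - 1098)**2)) - 216489*(-1/234233) = (-1 + 708 - 28/177)/((301401*(-1097)**2)) + 216489/234233 = 125111/(177*((301401*1203409))) + 216489/234233 = (125111/177)/362708676009 + 216489/234233 = (125111/177)*(1/362708676009) + 216489/234233 = 2051/1052449764813 + 216489/234233 = 227843797615013440/246518465761443429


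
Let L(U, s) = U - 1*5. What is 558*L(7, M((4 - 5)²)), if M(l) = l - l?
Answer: 1116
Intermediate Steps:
M(l) = 0
L(U, s) = -5 + U (L(U, s) = U - 5 = -5 + U)
558*L(7, M((4 - 5)²)) = 558*(-5 + 7) = 558*2 = 1116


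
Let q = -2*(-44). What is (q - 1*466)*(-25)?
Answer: 9450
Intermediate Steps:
q = 88
(q - 1*466)*(-25) = (88 - 1*466)*(-25) = (88 - 466)*(-25) = -378*(-25) = 9450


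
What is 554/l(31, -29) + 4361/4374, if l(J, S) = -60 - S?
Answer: -2288005/135594 ≈ -16.874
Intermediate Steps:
554/l(31, -29) + 4361/4374 = 554/(-60 - 1*(-29)) + 4361/4374 = 554/(-60 + 29) + 4361*(1/4374) = 554/(-31) + 4361/4374 = 554*(-1/31) + 4361/4374 = -554/31 + 4361/4374 = -2288005/135594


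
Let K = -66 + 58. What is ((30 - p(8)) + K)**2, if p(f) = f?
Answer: 196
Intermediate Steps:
K = -8
((30 - p(8)) + K)**2 = ((30 - 1*8) - 8)**2 = ((30 - 8) - 8)**2 = (22 - 8)**2 = 14**2 = 196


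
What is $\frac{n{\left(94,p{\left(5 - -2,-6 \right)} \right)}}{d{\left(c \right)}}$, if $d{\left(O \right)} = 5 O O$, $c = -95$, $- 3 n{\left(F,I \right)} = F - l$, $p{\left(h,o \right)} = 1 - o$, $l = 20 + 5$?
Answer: $- \frac{23}{45125} \approx -0.0005097$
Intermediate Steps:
$l = 25$
$n{\left(F,I \right)} = \frac{25}{3} - \frac{F}{3}$ ($n{\left(F,I \right)} = - \frac{F - 25}{3} = - \frac{-25 + F}{3} = \frac{25}{3} - \frac{F}{3}$)
$d{\left(O \right)} = 5 O^{2}$
$\frac{n{\left(94,p{\left(5 - -2,-6 \right)} \right)}}{d{\left(c \right)}} = \frac{\frac{25}{3} - \frac{94}{3}}{5 \left(-95\right)^{2}} = \frac{\frac{25}{3} - \frac{94}{3}}{5 \cdot 9025} = - \frac{23}{45125}$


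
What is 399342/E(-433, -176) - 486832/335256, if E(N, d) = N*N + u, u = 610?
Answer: 5288648648/7882664793 ≈ 0.67092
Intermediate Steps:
E(N, d) = 610 + N² (E(N, d) = N*N + 610 = N² + 610 = 610 + N²)
399342/E(-433, -176) - 486832/335256 = 399342/(610 + (-433)²) - 486832/335256 = 399342/(610 + 187489) - 486832*1/335256 = 399342/188099 - 60854/41907 = 5288648648/7882664793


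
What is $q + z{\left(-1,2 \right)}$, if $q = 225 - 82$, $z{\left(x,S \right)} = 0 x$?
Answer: $143$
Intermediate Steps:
$z{\left(x,S \right)} = 0$
$q = 143$
$q + z{\left(-1,2 \right)} = 143 + 0 = 143$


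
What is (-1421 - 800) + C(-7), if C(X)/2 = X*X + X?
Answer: -2137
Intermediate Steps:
C(X) = 2*X + 2*X**2 (C(X) = 2*(X*X + X) = 2*(X**2 + X) = 2*(X + X**2) = 2*X + 2*X**2)
(-1421 - 800) + C(-7) = (-1421 - 800) + 2*(-7)*(1 - 7) = -2221 + 2*(-7)*(-6) = -2221 + 84 = -2137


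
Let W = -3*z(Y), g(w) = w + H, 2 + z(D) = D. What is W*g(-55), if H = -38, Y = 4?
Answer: 558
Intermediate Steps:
z(D) = -2 + D
g(w) = -38 + w (g(w) = w - 38 = -38 + w)
W = -6 (W = -3*(-2 + 4) = -3*2 = -6)
W*g(-55) = -6*(-38 - 55) = -6*(-93) = 558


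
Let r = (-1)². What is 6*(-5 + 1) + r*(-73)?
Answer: -97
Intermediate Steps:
r = 1
6*(-5 + 1) + r*(-73) = 6*(-5 + 1) + 1*(-73) = 6*(-4) - 73 = -24 - 73 = -97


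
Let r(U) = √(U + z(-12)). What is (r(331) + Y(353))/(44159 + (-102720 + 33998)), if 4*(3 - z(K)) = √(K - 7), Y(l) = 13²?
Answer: -169/24563 - √(1336 - I*√19)/49126 ≈ -0.0076243 + 1.2138e-6*I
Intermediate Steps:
Y(l) = 169
z(K) = 3 - √(-7 + K)/4 (z(K) = 3 - √(K - 7)/4 = 3 - √(-7 + K)/4)
r(U) = √(3 + U - I*√19/4) (r(U) = √(U + (3 - √(-7 - 12)/4)) = √(U + (3 - I*√19/4)) = √(3 + U - I*√19/4))
(r(331) + Y(353))/(44159 + (-102720 + 33998)) = (√(12 + 4*331 - I*√19)/2 + 169)/(44159 + (-102720 + 33998)) = (√(12 + 1324 - I*√19)/2 + 169)/(44159 - 68722) = (√(1336 - I*√19)/2 + 169)/(-24563) = (169 + √(1336 - I*√19)/2)*(-1/24563) = -169/24563 - √(1336 - I*√19)/49126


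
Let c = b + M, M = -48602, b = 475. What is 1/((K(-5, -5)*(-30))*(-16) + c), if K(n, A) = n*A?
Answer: -1/36127 ≈ -2.7680e-5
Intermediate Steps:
K(n, A) = A*n
c = -48127 (c = 475 - 48602 = -48127)
1/((K(-5, -5)*(-30))*(-16) + c) = 1/((-5*(-5)*(-30))*(-16) - 48127) = 1/((25*(-30))*(-16) - 48127) = 1/(-750*(-16) - 48127) = 1/(12000 - 48127) = 1/(-36127) = -1/36127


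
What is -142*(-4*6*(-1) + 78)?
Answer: -14484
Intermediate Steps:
-142*(-4*6*(-1) + 78) = -142*(-24*(-1) + 78) = -142*(24 + 78) = -142*102 = -14484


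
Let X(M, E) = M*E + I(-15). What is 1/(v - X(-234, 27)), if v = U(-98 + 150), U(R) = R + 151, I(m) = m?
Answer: 1/6536 ≈ 0.00015300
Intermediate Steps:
X(M, E) = -15 + E*M (X(M, E) = M*E - 15 = E*M - 15 = -15 + E*M)
U(R) = 151 + R
v = 203 (v = 151 + (-98 + 150) = 151 + 52 = 203)
1/(v - X(-234, 27)) = 1/(203 - (-15 + 27*(-234))) = 1/(203 - (-15 - 6318)) = 1/(203 - 1*(-6333)) = 1/(203 + 6333) = 1/6536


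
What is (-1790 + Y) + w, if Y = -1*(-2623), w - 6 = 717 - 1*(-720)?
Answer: 2276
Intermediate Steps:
w = 1443 (w = 6 + (717 - 1*(-720)) = 6 + (717 + 720) = 6 + 1437 = 1443)
Y = 2623
(-1790 + Y) + w = (-1790 + 2623) + 1443 = 833 + 1443 = 2276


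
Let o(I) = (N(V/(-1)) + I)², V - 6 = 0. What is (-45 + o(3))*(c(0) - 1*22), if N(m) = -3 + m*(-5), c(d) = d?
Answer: -18810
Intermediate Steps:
V = 6 (V = 6 + 0 = 6)
N(m) = -3 - 5*m
o(I) = (27 + I)² (o(I) = ((-3 - 30/(-1)) + I)² = ((-3 - 30*(-1)) + I)² = ((-3 - 5*(-6)) + I)² = ((-3 + 30) + I)² = (27 + I)²)
(-45 + o(3))*(c(0) - 1*22) = (-45 + (27 + 3)²)*(0 - 1*22) = (-45 + 30²)*(0 - 22) = (-45 + 900)*(-22) = 855*(-22) = -18810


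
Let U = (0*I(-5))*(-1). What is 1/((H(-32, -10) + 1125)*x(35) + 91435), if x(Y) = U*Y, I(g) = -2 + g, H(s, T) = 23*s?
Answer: 1/91435 ≈ 1.0937e-5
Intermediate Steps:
U = 0 (U = (0*(-2 - 5))*(-1) = (0*(-7))*(-1) = 0*(-1) = 0)
x(Y) = 0 (x(Y) = 0*Y = 0)
1/((H(-32, -10) + 1125)*x(35) + 91435) = 1/((23*(-32) + 1125)*0 + 91435) = 1/((-736 + 1125)*0 + 91435) = 1/(389*0 + 91435) = 1/(0 + 91435) = 1/91435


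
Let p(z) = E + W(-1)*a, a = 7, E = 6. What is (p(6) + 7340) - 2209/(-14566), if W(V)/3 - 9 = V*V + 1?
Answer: 110368791/14566 ≈ 7577.1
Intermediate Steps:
W(V) = 30 + 3*V² (W(V) = 27 + 3*(V*V + 1) = 27 + 3*(V² + 1) = 27 + 3*(1 + V²) = 27 + (3 + 3*V²) = 30 + 3*V²)
p(z) = 237 (p(z) = 6 + (30 + 3*(-1)²)*7 = 6 + (30 + 3*1)*7 = 6 + (30 + 3)*7 = 6 + 33*7 = 6 + 231 = 237)
(p(6) + 7340) - 2209/(-14566) = (237 + 7340) - 2209/(-14566) = 7577 - 2209*(-1/14566) = 7577 + 2209/14566 = 110368791/14566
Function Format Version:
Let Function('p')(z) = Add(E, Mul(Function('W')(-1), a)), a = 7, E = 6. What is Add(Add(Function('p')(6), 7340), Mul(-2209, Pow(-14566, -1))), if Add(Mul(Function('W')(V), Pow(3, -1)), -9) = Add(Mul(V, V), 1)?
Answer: Rational(110368791, 14566) ≈ 7577.1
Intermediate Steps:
Function('W')(V) = Add(30, Mul(3, Pow(V, 2))) (Function('W')(V) = Add(27, Mul(3, Add(Mul(V, V), 1))) = Add(27, Mul(3, Add(Pow(V, 2), 1))) = Add(27, Mul(3, Add(1, Pow(V, 2)))) = Add(27, Add(3, Mul(3, Pow(V, 2)))) = Add(30, Mul(3, Pow(V, 2))))
Function('p')(z) = 237 (Function('p')(z) = Add(6, Mul(Add(30, Mul(3, Pow(-1, 2))), 7)) = Add(6, Mul(Add(30, Mul(3, 1)), 7)) = Add(6, Mul(Add(30, 3), 7)) = Add(6, Mul(33, 7)) = Add(6, 231) = 237)
Add(Add(Function('p')(6), 7340), Mul(-2209, Pow(-14566, -1))) = Add(Add(237, 7340), Mul(-2209, Pow(-14566, -1))) = Add(7577, Mul(-2209, Rational(-1, 14566))) = Add(7577, Rational(2209, 14566)) = Rational(110368791, 14566)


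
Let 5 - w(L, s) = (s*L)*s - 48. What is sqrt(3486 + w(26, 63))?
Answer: I*sqrt(99655) ≈ 315.68*I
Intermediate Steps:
w(L, s) = 53 - L*s**2 (w(L, s) = 5 - ((s*L)*s - 48) = 5 - ((L*s)*s - 48) = 5 - (L*s**2 - 48) = 5 - (-48 + L*s**2) = 5 + (48 - L*s**2) = 53 - L*s**2)
sqrt(3486 + w(26, 63)) = sqrt(3486 + (53 - 1*26*63**2)) = sqrt(3486 + (53 - 1*26*3969)) = sqrt(3486 + (53 - 103194)) = sqrt(3486 - 103141) = sqrt(-99655) = I*sqrt(99655)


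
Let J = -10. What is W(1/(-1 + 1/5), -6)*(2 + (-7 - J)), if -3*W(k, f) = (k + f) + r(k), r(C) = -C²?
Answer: 235/16 ≈ 14.688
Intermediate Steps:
W(k, f) = -f/3 - k/3 + k²/3 (W(k, f) = -((k + f) - k²)/3 = -((f + k) - k²)/3 = -(f + k - k²)/3 = -f/3 - k/3 + k²/3)
W(1/(-1 + 1/5), -6)*(2 + (-7 - J)) = (-⅓*(-6) - 1/(3*(-1 + 1/5)) + (1/(-1 + 1/5))²/3)*(2 + (-7 - 1*(-10))) = (2 - 1/(3*(-1 + ⅕)) + (1/(-1 + ⅕))²/3)*(2 + (-7 + 10)) = (2 - 1/(3*(-⅘)) + (1/(-⅘))²/3)*(2 + 3) = (2 - ⅓*(-5/4) + (-5/4)²/3)*5 = (2 + 5/12 + (⅓)*(25/16))*5 = (2 + 5/12 + 25/48)*5 = (47/16)*5 = 235/16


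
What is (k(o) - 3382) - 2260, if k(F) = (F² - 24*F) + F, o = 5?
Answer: -5732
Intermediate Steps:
k(F) = F² - 23*F
(k(o) - 3382) - 2260 = (5*(-23 + 5) - 3382) - 2260 = (5*(-18) - 3382) - 2260 = (-90 - 3382) - 2260 = -3472 - 2260 = -5732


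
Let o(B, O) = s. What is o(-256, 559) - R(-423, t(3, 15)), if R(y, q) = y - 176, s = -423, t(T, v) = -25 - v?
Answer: 176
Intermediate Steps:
R(y, q) = -176 + y
o(B, O) = -423
o(-256, 559) - R(-423, t(3, 15)) = -423 - (-176 - 423) = -423 - 1*(-599) = -423 + 599 = 176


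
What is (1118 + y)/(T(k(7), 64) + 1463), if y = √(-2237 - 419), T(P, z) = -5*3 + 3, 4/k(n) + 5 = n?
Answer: 1118/1451 + 4*I*√166/1451 ≈ 0.7705 + 0.035518*I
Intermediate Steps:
k(n) = 4/(-5 + n)
T(P, z) = -12 (T(P, z) = -15 + 3 = -12)
y = 4*I*√166 (y = √(-2656) = 4*I*√166 ≈ 51.536*I)
(1118 + y)/(T(k(7), 64) + 1463) = (1118 + 4*I*√166)/(-12 + 1463) = (1118 + 4*I*√166)/1451 = (1118 + 4*I*√166)*(1/1451) = 1118/1451 + 4*I*√166/1451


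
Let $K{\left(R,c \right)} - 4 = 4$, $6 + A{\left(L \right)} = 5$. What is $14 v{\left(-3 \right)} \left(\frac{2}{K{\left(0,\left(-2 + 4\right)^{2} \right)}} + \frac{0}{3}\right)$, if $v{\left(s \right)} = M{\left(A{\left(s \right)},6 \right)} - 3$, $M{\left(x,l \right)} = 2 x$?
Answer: $- \frac{35}{2} \approx -17.5$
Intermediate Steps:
$A{\left(L \right)} = -1$ ($A{\left(L \right)} = -6 + 5 = -1$)
$K{\left(R,c \right)} = 8$ ($K{\left(R,c \right)} = 4 + 4 = 8$)
$v{\left(s \right)} = -5$ ($v{\left(s \right)} = 2 \left(-1\right) - 3 = -2 - 3 = -5$)
$14 v{\left(-3 \right)} \left(\frac{2}{K{\left(0,\left(-2 + 4\right)^{2} \right)}} + \frac{0}{3}\right) = 14 \left(-5\right) \left(\frac{2}{8} + \frac{0}{3}\right) = - 70 \left(2 \cdot \frac{1}{8} + 0 \cdot \frac{1}{3}\right) = - 70 \left(\frac{1}{4} + 0\right) = \left(-70\right) \frac{1}{4} = - \frac{35}{2}$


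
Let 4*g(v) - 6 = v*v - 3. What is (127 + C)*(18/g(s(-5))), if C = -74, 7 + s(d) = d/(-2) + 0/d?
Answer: 5088/31 ≈ 164.13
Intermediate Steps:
s(d) = -7 - d/2 (s(d) = -7 + (d/(-2) + 0/d) = -7 + (d*(-1/2) + 0) = -7 + (-d/2 + 0) = -7 - d/2)
g(v) = 3/4 + v**2/4 (g(v) = 3/2 + (v*v - 3)/4 = 3/2 + (v**2 - 3)/4 = 3/2 + (-3 + v**2)/4 = 3/2 + (-3/4 + v**2/4) = 3/4 + v**2/4)
(127 + C)*(18/g(s(-5))) = (127 - 74)*(18/(3/4 + (-7 - 1/2*(-5))**2/4)) = 53*(18/(3/4 + (-7 + 5/2)**2/4)) = 53*(18/(3/4 + (-9/2)**2/4)) = 53*(18/(3/4 + (1/4)*(81/4))) = 53*(18/(3/4 + 81/16)) = 53*(18/(93/16)) = 53*(18*(16/93)) = 53*(96/31) = 5088/31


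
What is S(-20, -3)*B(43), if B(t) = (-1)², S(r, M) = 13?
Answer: 13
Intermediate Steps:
B(t) = 1
S(-20, -3)*B(43) = 13*1 = 13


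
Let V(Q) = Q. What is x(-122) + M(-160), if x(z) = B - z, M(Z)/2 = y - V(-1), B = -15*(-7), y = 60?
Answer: 349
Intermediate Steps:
B = 105
M(Z) = 122 (M(Z) = 2*(60 - 1*(-1)) = 2*(60 + 1) = 2*61 = 122)
x(z) = 105 - z
x(-122) + M(-160) = (105 - 1*(-122)) + 122 = (105 + 122) + 122 = 227 + 122 = 349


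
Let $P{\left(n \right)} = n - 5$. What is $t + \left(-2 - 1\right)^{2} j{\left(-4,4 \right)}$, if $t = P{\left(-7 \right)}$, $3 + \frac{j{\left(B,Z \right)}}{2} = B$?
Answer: $-138$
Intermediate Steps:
$j{\left(B,Z \right)} = -6 + 2 B$
$P{\left(n \right)} = -5 + n$
$t = -12$ ($t = -5 - 7 = -12$)
$t + \left(-2 - 1\right)^{2} j{\left(-4,4 \right)} = -12 + \left(-2 - 1\right)^{2} \left(-6 + 2 \left(-4\right)\right) = -12 + \left(-3\right)^{2} \left(-6 - 8\right) = -12 + 9 \left(-14\right) = -12 - 126 = -138$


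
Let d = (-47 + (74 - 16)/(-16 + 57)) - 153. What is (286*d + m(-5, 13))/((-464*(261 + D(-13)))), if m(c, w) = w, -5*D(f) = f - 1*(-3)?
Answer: 2328079/5003312 ≈ 0.46531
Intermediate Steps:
D(f) = -3/5 - f/5 (D(f) = -(f - 1*(-3))/5 = -(f + 3)/5 = -(3 + f)/5 = -3/5 - f/5)
d = -8142/41 (d = (-47 + 58/41) - 153 = -1869/41 - 153 = -8142/41 ≈ -198.59)
(286*d + m(-5, 13))/((-464*(261 + D(-13)))) = (286*(-8142/41) + 13)/((-464*(261 + (-3/5 - 1/5*(-13))))) = (-2328612/41 + 13)/((-464*(261 + (-3/5 + 13/5)))) = -2328079*(-1/(464*(261 + 2)))/41 = -2328079/(41*((-464*263))) = -2328079/41/(-122032) = -2328079/41*(-1/122032) = 2328079/5003312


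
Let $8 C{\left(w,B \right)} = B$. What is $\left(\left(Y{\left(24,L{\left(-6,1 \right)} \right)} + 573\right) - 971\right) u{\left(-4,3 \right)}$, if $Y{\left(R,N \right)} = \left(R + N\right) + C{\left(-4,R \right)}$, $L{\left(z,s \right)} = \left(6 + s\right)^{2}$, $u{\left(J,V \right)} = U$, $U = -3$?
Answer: $966$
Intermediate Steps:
$C{\left(w,B \right)} = \frac{B}{8}$
$u{\left(J,V \right)} = -3$
$Y{\left(R,N \right)} = N + \frac{9 R}{8}$ ($Y{\left(R,N \right)} = \left(R + N\right) + \frac{R}{8} = \left(N + R\right) + \frac{R}{8} = N + \frac{9 R}{8}$)
$\left(\left(Y{\left(24,L{\left(-6,1 \right)} \right)} + 573\right) - 971\right) u{\left(-4,3 \right)} = \left(\left(\left(\left(6 + 1\right)^{2} + \frac{9}{8} \cdot 24\right) + 573\right) - 971\right) \left(-3\right) = \left(\left(\left(7^{2} + 27\right) + 573\right) - 971\right) \left(-3\right) = \left(\left(\left(49 + 27\right) + 573\right) - 971\right) \left(-3\right) = \left(\left(76 + 573\right) - 971\right) \left(-3\right) = \left(649 - 971\right) \left(-3\right) = \left(-322\right) \left(-3\right) = 966$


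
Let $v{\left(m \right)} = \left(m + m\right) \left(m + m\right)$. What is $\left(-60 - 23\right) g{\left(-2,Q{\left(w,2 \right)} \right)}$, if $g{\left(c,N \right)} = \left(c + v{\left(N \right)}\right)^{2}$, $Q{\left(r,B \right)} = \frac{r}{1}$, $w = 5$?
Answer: $-797132$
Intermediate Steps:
$v{\left(m \right)} = 4 m^{2}$ ($v{\left(m \right)} = 2 m 2 m = 4 m^{2}$)
$Q{\left(r,B \right)} = r$ ($Q{\left(r,B \right)} = r 1 = r$)
$g{\left(c,N \right)} = \left(c + 4 N^{2}\right)^{2}$
$\left(-60 - 23\right) g{\left(-2,Q{\left(w,2 \right)} \right)} = \left(-60 - 23\right) \left(-2 + 4 \cdot 5^{2}\right)^{2} = \left(-60 - 23\right) \left(-2 + 4 \cdot 25\right)^{2} = - 83 \left(-2 + 100\right)^{2} = - 83 \cdot 98^{2} = \left(-83\right) 9604 = -797132$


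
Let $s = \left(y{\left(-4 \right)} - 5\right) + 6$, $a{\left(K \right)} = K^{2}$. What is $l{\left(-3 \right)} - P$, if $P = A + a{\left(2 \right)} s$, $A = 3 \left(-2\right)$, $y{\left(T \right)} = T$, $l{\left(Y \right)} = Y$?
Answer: $15$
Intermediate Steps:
$A = -6$
$s = -3$ ($s = \left(-4 - 5\right) + 6 = -9 + 6 = -3$)
$P = -18$ ($P = -6 + 2^{2} \left(-3\right) = -6 + 4 \left(-3\right) = -6 - 12 = -18$)
$l{\left(-3 \right)} - P = -3 - -18 = -3 + 18 = 15$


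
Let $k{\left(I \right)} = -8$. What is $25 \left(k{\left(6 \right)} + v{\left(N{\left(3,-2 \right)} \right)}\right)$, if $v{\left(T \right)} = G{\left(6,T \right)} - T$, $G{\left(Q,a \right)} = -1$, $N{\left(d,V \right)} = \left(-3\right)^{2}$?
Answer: $-450$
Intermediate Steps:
$N{\left(d,V \right)} = 9$
$v{\left(T \right)} = -1 - T$
$25 \left(k{\left(6 \right)} + v{\left(N{\left(3,-2 \right)} \right)}\right) = 25 \left(-8 - 10\right) = 25 \left(-18\right) = -450$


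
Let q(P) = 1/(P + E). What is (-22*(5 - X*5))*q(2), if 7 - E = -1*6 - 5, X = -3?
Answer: -22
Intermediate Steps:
E = 18 (E = 7 - (-1*6 - 5) = 7 - (-6 - 5) = 7 - 1*(-11) = 7 + 11 = 18)
q(P) = 1/(18 + P) (q(P) = 1/(P + 18) = 1/(18 + P))
(-22*(5 - X*5))*q(2) = (-22*(5 - 1*(-3)*5))/(18 + 2) = -22*(5 + 3*5)/20 = -22*(5 + 15)*(1/20) = -22*20*(1/20) = -440*1/20 = -22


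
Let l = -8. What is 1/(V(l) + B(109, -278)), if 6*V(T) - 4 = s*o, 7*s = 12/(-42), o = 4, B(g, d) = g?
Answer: 147/16117 ≈ 0.0091208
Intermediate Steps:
s = -2/49 (s = (12/(-42))/7 = (12*(-1/42))/7 = (1/7)*(-2/7) = -2/49 ≈ -0.040816)
V(T) = 94/147 (V(T) = 2/3 + (-2/49*4)/6 = 2/3 + (1/6)*(-8/49) = 2/3 - 4/147 = 94/147)
1/(V(l) + B(109, -278)) = 1/(94/147 + 109) = 1/(16117/147) = 147/16117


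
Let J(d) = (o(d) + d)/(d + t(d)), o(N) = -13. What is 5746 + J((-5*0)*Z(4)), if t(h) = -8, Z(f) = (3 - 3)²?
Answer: 45981/8 ≈ 5747.6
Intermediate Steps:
Z(f) = 0 (Z(f) = 0² = 0)
J(d) = (-13 + d)/(-8 + d) (J(d) = (-13 + d)/(d - 8) = (-13 + d)/(-8 + d))
5746 + J((-5*0)*Z(4)) = 5746 + (-13 - 5*0*0)/(-8 - 5*0*0) = 5746 + (-13 + 0*0)/(-8 + 0*0) = 5746 + (-13 + 0)/(-8 + 0) = 5746 - 13/(-8) = 5746 - ⅛*(-13) = 5746 + 13/8 = 45981/8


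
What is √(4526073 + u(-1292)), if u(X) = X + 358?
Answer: √4525139 ≈ 2127.2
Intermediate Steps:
u(X) = 358 + X
√(4526073 + u(-1292)) = √(4526073 + (358 - 1292)) = √(4526073 - 934) = √4525139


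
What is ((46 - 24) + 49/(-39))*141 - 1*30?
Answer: 37633/13 ≈ 2894.8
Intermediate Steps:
((46 - 24) + 49/(-39))*141 - 1*30 = (22 + 49*(-1/39))*141 - 30 = (22 - 49/39)*141 - 30 = (809/39)*141 - 30 = 38023/13 - 30 = 37633/13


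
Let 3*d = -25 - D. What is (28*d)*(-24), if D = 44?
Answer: 15456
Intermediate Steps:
d = -23 (d = (-25 - 1*44)/3 = (-25 - 44)/3 = (⅓)*(-69) = -23)
(28*d)*(-24) = (28*(-23))*(-24) = -644*(-24) = 15456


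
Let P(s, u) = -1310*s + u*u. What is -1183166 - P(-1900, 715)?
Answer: -4183391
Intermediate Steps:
P(s, u) = u² - 1310*s (P(s, u) = -1310*s + u² = u² - 1310*s)
-1183166 - P(-1900, 715) = -1183166 - (715² - 1310*(-1900)) = -1183166 - (511225 + 2489000) = -1183166 - 1*3000225 = -1183166 - 3000225 = -4183391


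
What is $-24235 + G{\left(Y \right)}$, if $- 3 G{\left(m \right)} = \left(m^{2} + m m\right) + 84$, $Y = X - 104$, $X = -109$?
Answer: $-54509$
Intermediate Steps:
$Y = -213$ ($Y = -109 - 104 = -213$)
$G{\left(m \right)} = -28 - \frac{2 m^{2}}{3}$ ($G{\left(m \right)} = - \frac{\left(m^{2} + m m\right) + 84}{3} = - \frac{\left(m^{2} + m^{2}\right) + 84}{3} = - \frac{2 m^{2} + 84}{3} = - \frac{84 + 2 m^{2}}{3} = -28 - \frac{2 m^{2}}{3}$)
$-24235 + G{\left(Y \right)} = -24235 - \left(28 + \frac{2 \left(-213\right)^{2}}{3}\right) = -24235 - 30274 = -54509$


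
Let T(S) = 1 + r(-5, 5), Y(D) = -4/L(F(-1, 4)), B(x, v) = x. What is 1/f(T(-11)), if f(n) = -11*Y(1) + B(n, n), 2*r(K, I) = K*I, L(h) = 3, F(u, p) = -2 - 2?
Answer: 6/19 ≈ 0.31579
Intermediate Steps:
F(u, p) = -4
r(K, I) = I*K/2 (r(K, I) = (K*I)/2 = (I*K)/2 = I*K/2)
Y(D) = -4/3
T(S) = -23/2 (T(S) = 1 + (½)*5*(-5) = 1 - 25/2 = -23/2)
f(n) = 44/3 + n (f(n) = -11*(-4/3) + n = 44/3 + n)
1/f(T(-11)) = 1/(44/3 - 23/2) = 1/(19/6) = 6/19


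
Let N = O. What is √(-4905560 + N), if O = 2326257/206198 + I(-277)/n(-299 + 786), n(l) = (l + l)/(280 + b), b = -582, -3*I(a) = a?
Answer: I*√445204409085169048764822/301255278 ≈ 2214.9*I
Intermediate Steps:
I(a) = -a/3
n(l) = -l/151 (n(l) = (l + l)/(280 - 582) = (2*l)/(-302) = (2*l)*(-1/302) = -l/151)
O = -5225982269/301255278 (O = 2326257/206198 + (-⅓*(-277))/((-(-299 + 786)/151)) = 2326257*(1/206198) + 277/(3*((-1/151*487))) = 2326257/206198 + 277/(3*(-487/151)) = 2326257/206198 + (277/3)*(-151/487) = 2326257/206198 - 41827/1461 = -5225982269/301255278 ≈ -17.347)
N = -5225982269/301255278 ≈ -17.347
√(-4905560 + N) = √(-4905560 - 5225982269/301255278) = √(-1477831067527949/301255278) = I*√445204409085169048764822/301255278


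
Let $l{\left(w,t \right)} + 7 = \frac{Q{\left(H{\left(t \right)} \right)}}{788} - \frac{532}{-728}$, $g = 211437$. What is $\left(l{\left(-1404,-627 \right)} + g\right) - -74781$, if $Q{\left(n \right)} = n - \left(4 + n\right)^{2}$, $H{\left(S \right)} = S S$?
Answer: $- \frac{1003129580155}{5122} \approx -1.9585 \cdot 10^{8}$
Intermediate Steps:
$H{\left(S \right)} = S^{2}$
$l{\left(w,t \right)} = - \frac{163}{26} - \frac{\left(4 + t^{2}\right)^{2}}{788} + \frac{t^{2}}{788}$ ($l{\left(w,t \right)} = -7 + \left(\frac{t^{2} - \left(4 + t^{2}\right)^{2}}{788} - \frac{532}{-728}\right) = -7 + \left(\left(t^{2} - \left(4 + t^{2}\right)^{2}\right) \frac{1}{788} - - \frac{19}{26}\right) = -7 + \left(\left(- \frac{\left(4 + t^{2}\right)^{2}}{788} + \frac{t^{2}}{788}\right) + \frac{19}{26}\right) = -7 + \left(\frac{19}{26} - \frac{\left(4 + t^{2}\right)^{2}}{788} + \frac{t^{2}}{788}\right) = - \frac{163}{26} - \frac{\left(4 + t^{2}\right)^{2}}{788} + \frac{t^{2}}{788}$)
$\left(l{\left(-1404,-627 \right)} + g\right) - -74781 = \left(\left(- \frac{32215}{5122} - \frac{7 \left(-627\right)^{2}}{788} - \frac{\left(-627\right)^{4}}{788}\right) + 211437\right) - -74781 = \left(\left(- \frac{32215}{5122} - \frac{2751903}{788} - \frac{154550410641}{788}\right) + 211437\right) + 74781 = \left(- \frac{1004595588751}{5122} + 211437\right) + 74781 = - \frac{1003512608437}{5122} + 74781 = - \frac{1003129580155}{5122}$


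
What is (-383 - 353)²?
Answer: 541696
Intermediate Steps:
(-383 - 353)² = (-736)² = 541696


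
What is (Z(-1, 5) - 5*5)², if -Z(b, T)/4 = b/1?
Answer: 441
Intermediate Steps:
Z(b, T) = -4*b (Z(b, T) = -4*b/1 = -4*b)
(Z(-1, 5) - 5*5)² = (-4*(-1) - 5*5)² = (4 - 25)² = (-21)² = 441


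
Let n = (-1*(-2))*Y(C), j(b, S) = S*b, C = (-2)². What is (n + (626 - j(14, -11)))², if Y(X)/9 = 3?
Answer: 695556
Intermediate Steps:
C = 4
Y(X) = 27 (Y(X) = 9*3 = 27)
n = 54 (n = -1*(-2)*27 = 2*27 = 54)
(n + (626 - j(14, -11)))² = (54 + (626 - (-11)*14))² = (54 + (626 - 1*(-154)))² = (54 + (626 + 154))² = (54 + 780)² = 834² = 695556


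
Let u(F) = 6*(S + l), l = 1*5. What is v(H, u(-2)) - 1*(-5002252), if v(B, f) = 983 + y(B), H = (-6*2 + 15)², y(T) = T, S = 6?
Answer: 5003244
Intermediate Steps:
l = 5
u(F) = 66 (u(F) = 6*(6 + 5) = 6*11 = 66)
H = 9 (H = (-12 + 15)² = 3² = 9)
v(B, f) = 983 + B
v(H, u(-2)) - 1*(-5002252) = (983 + 9) - 1*(-5002252) = 992 + 5002252 = 5003244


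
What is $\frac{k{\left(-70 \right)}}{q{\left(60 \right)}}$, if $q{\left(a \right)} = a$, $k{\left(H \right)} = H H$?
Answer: $\frac{245}{3} \approx 81.667$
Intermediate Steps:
$k{\left(H \right)} = H^{2}$
$\frac{k{\left(-70 \right)}}{q{\left(60 \right)}} = \frac{\left(-70\right)^{2}}{60} = 4900 \cdot \frac{1}{60} = \frac{245}{3}$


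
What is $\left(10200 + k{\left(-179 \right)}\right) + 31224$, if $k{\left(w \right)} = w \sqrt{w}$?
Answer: $41424 - 179 i \sqrt{179} \approx 41424.0 - 2394.9 i$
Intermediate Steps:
$k{\left(w \right)} = w^{\frac{3}{2}}$
$\left(10200 + k{\left(-179 \right)}\right) + 31224 = \left(10200 + \left(-179\right)^{\frac{3}{2}}\right) + 31224 = \left(10200 - 179 i \sqrt{179}\right) + 31224 = 41424 - 179 i \sqrt{179}$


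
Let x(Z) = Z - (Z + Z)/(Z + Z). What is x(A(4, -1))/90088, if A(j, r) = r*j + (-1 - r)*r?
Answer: -5/90088 ≈ -5.5501e-5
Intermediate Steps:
A(j, r) = j*r + r*(-1 - r)
x(Z) = -1 + Z (x(Z) = Z - 2*Z/(2*Z) = Z - 2*Z*1/(2*Z) = Z - 1*1 = Z - 1 = -1 + Z)
x(A(4, -1))/90088 = (-1 - (-1 + 4 - 1*(-1)))/90088 = (-1 - (-1 + 4 + 1))*(1/90088) = (-1 - 1*4)*(1/90088) = (-1 - 4)*(1/90088) = -5*1/90088 = -5/90088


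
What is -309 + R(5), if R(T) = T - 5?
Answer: -309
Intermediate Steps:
R(T) = -5 + T
-309 + R(5) = -309 + (-5 + 5) = -309 + 0 = -309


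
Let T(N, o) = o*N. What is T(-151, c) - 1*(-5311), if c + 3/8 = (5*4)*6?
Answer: -102019/8 ≈ -12752.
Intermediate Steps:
c = 957/8 (c = -3/8 + (5*4)*6 = -3/8 + 20*6 = -3/8 + 120 = 957/8 ≈ 119.63)
T(N, o) = N*o
T(-151, c) - 1*(-5311) = -151*957/8 - 1*(-5311) = -144507/8 + 5311 = -102019/8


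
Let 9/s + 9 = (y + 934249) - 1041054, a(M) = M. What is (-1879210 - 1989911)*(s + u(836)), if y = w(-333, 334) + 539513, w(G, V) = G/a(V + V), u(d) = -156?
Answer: 58153713309926424/96347533 ≈ 6.0358e+8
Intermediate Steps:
w(G, V) = G/(2*V) (w(G, V) = G/(V + V) = G/((2*V)) = G*(1/(2*V)) = G/(2*V))
y = 360394351/668 (y = (½)*(-333)/334 + 539513 = (½)*(-333)*(1/334) + 539513 = -333/668 + 539513 = 360394351/668 ≈ 5.3951e+5)
s = 2004/96347533 (s = 9/(-9 + ((360394351/668 + 934249) - 1041054)) = 9/(-9 + (984472683/668 - 1041054)) = 9/(-9 + 289048611/668) = 9/(289042599/668) = 9*(668/289042599) = 2004/96347533 ≈ 2.0800e-5)
(-1879210 - 1989911)*(s + u(836)) = (-1879210 - 1989911)*(2004/96347533 - 156) = -3869121*(-15030213144/96347533) = 58153713309926424/96347533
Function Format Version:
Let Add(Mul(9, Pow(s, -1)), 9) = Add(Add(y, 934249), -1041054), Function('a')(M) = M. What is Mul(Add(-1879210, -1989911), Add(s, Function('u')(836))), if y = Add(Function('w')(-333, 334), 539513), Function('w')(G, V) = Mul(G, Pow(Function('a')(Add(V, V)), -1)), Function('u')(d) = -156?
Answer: Rational(58153713309926424, 96347533) ≈ 6.0358e+8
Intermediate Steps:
Function('w')(G, V) = Mul(Rational(1, 2), G, Pow(V, -1)) (Function('w')(G, V) = Mul(G, Pow(Add(V, V), -1)) = Mul(G, Pow(Mul(2, V), -1)) = Mul(G, Mul(Rational(1, 2), Pow(V, -1))) = Mul(Rational(1, 2), G, Pow(V, -1)))
y = Rational(360394351, 668) (y = Add(Mul(Rational(1, 2), -333, Pow(334, -1)), 539513) = Add(Mul(Rational(1, 2), -333, Rational(1, 334)), 539513) = Add(Rational(-333, 668), 539513) = Rational(360394351, 668) ≈ 5.3951e+5)
s = Rational(2004, 96347533) (s = Mul(9, Pow(Add(-9, Add(Add(Rational(360394351, 668), 934249), -1041054)), -1)) = Mul(9, Pow(Add(-9, Add(Rational(984472683, 668), -1041054)), -1)) = Mul(9, Pow(Add(-9, Rational(289048611, 668)), -1)) = Mul(9, Pow(Rational(289042599, 668), -1)) = Mul(9, Rational(668, 289042599)) = Rational(2004, 96347533) ≈ 2.0800e-5)
Mul(Add(-1879210, -1989911), Add(s, Function('u')(836))) = Mul(Add(-1879210, -1989911), Add(Rational(2004, 96347533), -156)) = Mul(-3869121, Rational(-15030213144, 96347533)) = Rational(58153713309926424, 96347533)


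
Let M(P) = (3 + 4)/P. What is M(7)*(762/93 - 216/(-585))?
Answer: 17254/2015 ≈ 8.5628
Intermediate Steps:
M(P) = 7/P
M(7)*(762/93 - 216/(-585)) = (7/7)*(762/93 - 216/(-585)) = (7*(⅐))*(762*(1/93) - 216*(-1/585)) = 1*(254/31 + 24/65) = 1*(17254/2015) = 17254/2015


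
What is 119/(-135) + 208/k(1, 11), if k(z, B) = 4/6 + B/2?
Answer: 164077/4995 ≈ 32.848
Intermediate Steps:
k(z, B) = ⅔ + B/2 (k(z, B) = 4*(⅙) + B*(½) = ⅔ + B/2)
119/(-135) + 208/k(1, 11) = 119/(-135) + 208/(⅔ + (½)*11) = 119*(-1/135) + 208/(⅔ + 11/2) = -119/135 + 208/(37/6) = -119/135 + 208*(6/37) = -119/135 + 1248/37 = 164077/4995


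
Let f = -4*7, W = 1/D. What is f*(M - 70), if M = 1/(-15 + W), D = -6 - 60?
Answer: 1944208/991 ≈ 1961.9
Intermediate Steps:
D = -66
W = -1/66 (W = 1/(-66) = -1/66 ≈ -0.015152)
f = -28
M = -66/991 (M = 1/(-15 - 1/66) = 1/(-991/66) = -66/991 ≈ -0.066599)
f*(M - 70) = -28*(-66/991 - 70) = -28*(-69436/991) = 1944208/991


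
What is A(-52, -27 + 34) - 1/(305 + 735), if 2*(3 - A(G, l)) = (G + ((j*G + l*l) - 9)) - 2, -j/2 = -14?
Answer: 767519/1040 ≈ 738.00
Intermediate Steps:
j = 28 (j = -2*(-14) = 28)
A(G, l) = 17/2 - 29*G/2 - l²/2 (A(G, l) = 3 - ((G + ((28*G + l*l) - 9)) - 2)/2 = 3 - ((G + ((28*G + l²) - 9)) - 2)/2 = 3 - ((G + ((l² + 28*G) - 9)) - 2)/2 = 3 - ((G + (-9 + l² + 28*G)) - 2)/2 = 3 - ((-9 + l² + 29*G) - 2)/2 = 3 - (-11 + l² + 29*G)/2 = 3 + (11/2 - 29*G/2 - l²/2) = 17/2 - 29*G/2 - l²/2)
A(-52, -27 + 34) - 1/(305 + 735) = (17/2 - 29/2*(-52) - (-27 + 34)²/2) - 1/(305 + 735) = (17/2 + 754 - ½*7²) - 1/1040 = (17/2 + 754 - ½*49) - 1*1/1040 = (17/2 + 754 - 49/2) - 1/1040 = 738 - 1/1040 = 767519/1040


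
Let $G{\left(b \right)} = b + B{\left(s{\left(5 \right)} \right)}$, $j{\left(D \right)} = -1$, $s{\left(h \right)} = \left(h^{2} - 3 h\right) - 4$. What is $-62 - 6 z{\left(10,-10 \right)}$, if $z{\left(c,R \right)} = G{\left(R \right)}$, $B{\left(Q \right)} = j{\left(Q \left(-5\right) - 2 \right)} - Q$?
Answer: $40$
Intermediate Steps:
$s{\left(h \right)} = -4 + h^{2} - 3 h$
$B{\left(Q \right)} = -1 - Q$
$G{\left(b \right)} = -7 + b$ ($G{\left(b \right)} = b - \left(22 - 15\right) = b - 7 = -7 + b$)
$z{\left(c,R \right)} = -7 + R$
$-62 - 6 z{\left(10,-10 \right)} = -62 - 6 \left(-7 - 10\right) = -62 - -102 = -62 + 102 = 40$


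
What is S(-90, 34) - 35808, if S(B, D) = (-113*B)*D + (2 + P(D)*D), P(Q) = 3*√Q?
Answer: 309974 + 102*√34 ≈ 3.1057e+5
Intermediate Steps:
S(B, D) = 2 + 3*D^(3/2) - 113*B*D (S(B, D) = (-113*B)*D + (2 + (3*√D)*D) = -113*B*D + (2 + 3*D^(3/2)) = 2 + 3*D^(3/2) - 113*B*D)
S(-90, 34) - 35808 = (2 + 3*34^(3/2) - 113*(-90)*34) - 35808 = (2 + 3*(34*√34) + 345780) - 35808 = (2 + 102*√34 + 345780) - 35808 = (345782 + 102*√34) - 35808 = 309974 + 102*√34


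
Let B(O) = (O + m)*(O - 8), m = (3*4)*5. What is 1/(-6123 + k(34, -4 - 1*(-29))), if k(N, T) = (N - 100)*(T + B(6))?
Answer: 1/939 ≈ 0.0010650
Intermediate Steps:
m = 60 (m = 12*5 = 60)
B(O) = (-8 + O)*(60 + O) (B(O) = (O + 60)*(O - 8) = (60 + O)*(-8 + O) = (-8 + O)*(60 + O))
k(N, T) = (-132 + T)*(-100 + N) (k(N, T) = (N - 100)*(T + (-480 + 6**2 + 52*6)) = (-100 + N)*(T + (-480 + 36 + 312)) = (-100 + N)*(T - 132) = (-100 + N)*(-132 + T) = (-132 + T)*(-100 + N))
1/(-6123 + k(34, -4 - 1*(-29))) = 1/(-6123 + (13200 - 132*34 - 100*(-4 - 1*(-29)) + 34*(-4 - 1*(-29)))) = 1/(-6123 + (13200 - 4488 - 100*(-4 + 29) + 34*(-4 + 29))) = 1/(-6123 + (13200 - 4488 - 100*25 + 34*25)) = 1/(-6123 + (13200 - 4488 - 2500 + 850)) = 1/(-6123 + 7062) = 1/939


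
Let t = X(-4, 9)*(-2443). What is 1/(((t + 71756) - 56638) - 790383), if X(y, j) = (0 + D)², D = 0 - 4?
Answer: -1/814353 ≈ -1.2280e-6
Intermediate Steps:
D = -4
X(y, j) = 16 (X(y, j) = (0 - 4)² = (-4)² = 16)
t = -39088 (t = 16*(-2443) = -39088)
1/(((t + 71756) - 56638) - 790383) = 1/(((-39088 + 71756) - 56638) - 790383) = 1/((32668 - 56638) - 790383) = 1/(-23970 - 790383) = 1/(-814353) = -1/814353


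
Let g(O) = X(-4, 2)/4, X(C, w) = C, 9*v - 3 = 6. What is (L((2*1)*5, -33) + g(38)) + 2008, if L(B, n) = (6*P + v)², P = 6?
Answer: 3376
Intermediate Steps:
v = 1 (v = ⅓ + (⅑)*6 = ⅓ + ⅔ = 1)
L(B, n) = 1369 (L(B, n) = (6*6 + 1)² = (36 + 1)² = 37² = 1369)
g(O) = -1 (g(O) = -4/4 = -4*¼ = -1)
(L((2*1)*5, -33) + g(38)) + 2008 = (1369 - 1) + 2008 = 1368 + 2008 = 3376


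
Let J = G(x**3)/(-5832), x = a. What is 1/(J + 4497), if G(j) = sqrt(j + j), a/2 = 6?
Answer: 88514451/398049486145 + 81*sqrt(6)/398049486145 ≈ 0.00022237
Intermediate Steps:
a = 12 (a = 2*6 = 12)
x = 12
G(j) = sqrt(2)*sqrt(j) (G(j) = sqrt(2*j) = sqrt(2)*sqrt(j))
J = -sqrt(6)/243 (J = (sqrt(2)*sqrt(12**3))/(-5832) = (sqrt(2)*sqrt(1728))*(-1/5832) = (sqrt(2)*(24*sqrt(3)))*(-1/5832) = (24*sqrt(6))*(-1/5832) = -sqrt(6)/243 ≈ -0.010080)
1/(J + 4497) = 1/(-sqrt(6)/243 + 4497) = 1/(4497 - sqrt(6)/243)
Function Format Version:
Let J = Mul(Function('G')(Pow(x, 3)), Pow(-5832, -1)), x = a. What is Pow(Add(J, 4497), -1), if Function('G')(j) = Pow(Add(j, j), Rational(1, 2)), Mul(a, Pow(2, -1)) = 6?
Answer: Add(Rational(88514451, 398049486145), Mul(Rational(81, 398049486145), Pow(6, Rational(1, 2)))) ≈ 0.00022237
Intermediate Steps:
a = 12 (a = Mul(2, 6) = 12)
x = 12
Function('G')(j) = Mul(Pow(2, Rational(1, 2)), Pow(j, Rational(1, 2))) (Function('G')(j) = Pow(Mul(2, j), Rational(1, 2)) = Mul(Pow(2, Rational(1, 2)), Pow(j, Rational(1, 2))))
J = Mul(Rational(-1, 243), Pow(6, Rational(1, 2))) (J = Mul(Mul(Pow(2, Rational(1, 2)), Pow(Pow(12, 3), Rational(1, 2))), Pow(-5832, -1)) = Mul(Mul(Pow(2, Rational(1, 2)), Pow(1728, Rational(1, 2))), Rational(-1, 5832)) = Mul(Mul(Pow(2, Rational(1, 2)), Mul(24, Pow(3, Rational(1, 2)))), Rational(-1, 5832)) = Mul(Mul(24, Pow(6, Rational(1, 2))), Rational(-1, 5832)) = Mul(Rational(-1, 243), Pow(6, Rational(1, 2))) ≈ -0.010080)
Pow(Add(J, 4497), -1) = Pow(Add(Mul(Rational(-1, 243), Pow(6, Rational(1, 2))), 4497), -1) = Pow(Add(4497, Mul(Rational(-1, 243), Pow(6, Rational(1, 2)))), -1)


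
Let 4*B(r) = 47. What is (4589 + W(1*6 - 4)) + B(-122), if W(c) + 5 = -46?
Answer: 18199/4 ≈ 4549.8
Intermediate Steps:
B(r) = 47/4 (B(r) = (1/4)*47 = 47/4)
W(c) = -51 (W(c) = -5 - 46 = -51)
(4589 + W(1*6 - 4)) + B(-122) = (4589 - 51) + 47/4 = 4538 + 47/4 = 18199/4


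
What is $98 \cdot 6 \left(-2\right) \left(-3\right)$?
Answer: $3528$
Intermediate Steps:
$98 \cdot 6 \left(-2\right) \left(-3\right) = 98 \left(\left(-12\right) \left(-3\right)\right) = 98 \cdot 36 = 3528$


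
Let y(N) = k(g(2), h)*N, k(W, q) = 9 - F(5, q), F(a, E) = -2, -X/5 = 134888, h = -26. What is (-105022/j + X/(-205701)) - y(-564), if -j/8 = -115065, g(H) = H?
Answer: 195889720656743/31558647420 ≈ 6207.2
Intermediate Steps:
j = 920520 (j = -8*(-115065) = 920520)
X = -674440 (X = -5*134888 = -674440)
k(W, q) = 11 (k(W, q) = 9 - 1*(-2) = 9 + 2 = 11)
y(N) = 11*N
(-105022/j + X/(-205701)) - y(-564) = (-105022/920520 - 674440/(-205701)) - 11*(-564) = (-105022*1/920520 - 674440*(-1/205701)) - 1*(-6204) = (-52511/460260 + 674440/205701) + 6204 = 99872063063/31558647420 + 6204 = 195889720656743/31558647420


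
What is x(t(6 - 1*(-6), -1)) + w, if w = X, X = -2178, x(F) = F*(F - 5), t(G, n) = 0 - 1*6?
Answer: -2112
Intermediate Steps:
t(G, n) = -6 (t(G, n) = 0 - 6 = -6)
x(F) = F*(-5 + F)
w = -2178
x(t(6 - 1*(-6), -1)) + w = -6*(-5 - 6) - 2178 = -6*(-11) - 2178 = 66 - 2178 = -2112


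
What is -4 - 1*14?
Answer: -18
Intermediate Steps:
-4 - 1*14 = -4 - 14 = -18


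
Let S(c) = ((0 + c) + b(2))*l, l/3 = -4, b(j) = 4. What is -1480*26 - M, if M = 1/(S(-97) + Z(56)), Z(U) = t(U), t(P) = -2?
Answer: -42866721/1114 ≈ -38480.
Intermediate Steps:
l = -12 (l = 3*(-4) = -12)
Z(U) = -2
S(c) = -48 - 12*c (S(c) = ((0 + c) + 4)*(-12) = (c + 4)*(-12) = (4 + c)*(-12) = -48 - 12*c)
M = 1/1114 (M = 1/((-48 - 12*(-97)) - 2) = 1/((-48 + 1164) - 2) = 1/(1116 - 2) = 1/1114 ≈ 0.00089767)
-1480*26 - M = -1480*26 - 1*1/1114 = -38480 - 1/1114 = -42866721/1114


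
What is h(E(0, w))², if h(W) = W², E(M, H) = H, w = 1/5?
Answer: 1/625 ≈ 0.0016000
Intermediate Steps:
w = ⅕ (w = 1*(⅕) = ⅕ ≈ 0.20000)
h(E(0, w))² = ((⅕)²)² = (1/25)² = 1/625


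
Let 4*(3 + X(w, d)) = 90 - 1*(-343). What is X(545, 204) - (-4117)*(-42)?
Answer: -691235/4 ≈ -1.7281e+5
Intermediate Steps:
X(w, d) = 421/4 (X(w, d) = -3 + (90 - 1*(-343))/4 = -3 + (90 + 343)/4 = -3 + (¼)*433 = -3 + 433/4 = 421/4)
X(545, 204) - (-4117)*(-42) = 421/4 - (-4117)*(-42) = 421/4 - 1*172914 = 421/4 - 172914 = -691235/4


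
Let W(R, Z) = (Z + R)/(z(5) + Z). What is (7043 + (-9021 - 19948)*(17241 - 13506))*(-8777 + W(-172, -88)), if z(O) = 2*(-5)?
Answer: 46516467006196/49 ≈ 9.4932e+11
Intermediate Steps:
z(O) = -10
W(R, Z) = (R + Z)/(-10 + Z) (W(R, Z) = (Z + R)/(-10 + Z) = (R + Z)/(-10 + Z))
(7043 + (-9021 - 19948)*(17241 - 13506))*(-8777 + W(-172, -88)) = (7043 + (-9021 - 19948)*(17241 - 13506))*(-8777 + (-172 - 88)/(-10 - 88)) = (7043 - 28969*3735)*(-8777 - 260/(-98)) = (7043 - 108199215)*(-8777 - 1/98*(-260)) = -108192172*(-8777 + 130/49) = -108192172*(-429943/49) = 46516467006196/49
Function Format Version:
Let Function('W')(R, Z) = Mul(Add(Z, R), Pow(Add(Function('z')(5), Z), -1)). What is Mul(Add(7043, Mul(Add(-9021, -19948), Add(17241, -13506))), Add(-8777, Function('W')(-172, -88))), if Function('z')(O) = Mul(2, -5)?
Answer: Rational(46516467006196, 49) ≈ 9.4932e+11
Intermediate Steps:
Function('z')(O) = -10
Function('W')(R, Z) = Mul(Pow(Add(-10, Z), -1), Add(R, Z)) (Function('W')(R, Z) = Mul(Add(Z, R), Pow(Add(-10, Z), -1)) = Mul(Add(R, Z), Pow(Add(-10, Z), -1)) = Mul(Pow(Add(-10, Z), -1), Add(R, Z)))
Mul(Add(7043, Mul(Add(-9021, -19948), Add(17241, -13506))), Add(-8777, Function('W')(-172, -88))) = Mul(Add(7043, Mul(Add(-9021, -19948), Add(17241, -13506))), Add(-8777, Mul(Pow(Add(-10, -88), -1), Add(-172, -88)))) = Mul(Add(7043, Mul(-28969, 3735)), Add(-8777, Mul(Pow(-98, -1), -260))) = Mul(Add(7043, -108199215), Add(-8777, Mul(Rational(-1, 98), -260))) = Mul(-108192172, Add(-8777, Rational(130, 49))) = Mul(-108192172, Rational(-429943, 49)) = Rational(46516467006196, 49)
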